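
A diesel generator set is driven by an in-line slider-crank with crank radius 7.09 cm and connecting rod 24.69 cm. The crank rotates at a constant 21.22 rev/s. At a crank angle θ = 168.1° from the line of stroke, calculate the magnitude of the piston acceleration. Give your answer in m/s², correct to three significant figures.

ω = 2π·21.2 = 133.3 rad/s
x(θ) = r cosθ + √(L² − r² sin²θ); with ω constant, a = ω²·d²x/dθ².
d²x/dθ² = −r cosθ − r²(cos2θ)/√u − r⁴ sin²2θ/(4u^{3/2}),  u = L² − r² sin²θ = 0.0607459 m².
Substituting r = 0.0709 m, L = 0.2469 m, θ = 168.1°: d²x/dθ² = +0.050647 m.
a = ω²·d²x/dθ² = (133.3)²·(+0.050647) = +900.33 m/s²;  |a| = 900.33 m/s².

900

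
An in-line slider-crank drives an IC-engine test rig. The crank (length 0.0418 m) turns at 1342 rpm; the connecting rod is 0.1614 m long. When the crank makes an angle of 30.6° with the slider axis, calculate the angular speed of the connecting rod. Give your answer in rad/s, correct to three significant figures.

ω = 140.5 rad/s (converted from 1342 rpm).
The rod makes angle φ with the slider axis where L sinφ = r sinθ; differentiating, L cosφ·φ̇ = r ω cosθ.
L cosφ = √(L² − r² sin²θ) = 0.15999 m.
|ω_rod| = r ω |cosθ| / √(L² − r² sin²θ) = 0.0418·140.5·0.86074/0.15999 = 31.603 rad/s.

31.6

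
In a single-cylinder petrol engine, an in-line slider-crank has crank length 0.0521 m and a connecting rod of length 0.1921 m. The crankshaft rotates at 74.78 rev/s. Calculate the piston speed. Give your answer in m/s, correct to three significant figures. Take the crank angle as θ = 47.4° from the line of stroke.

21.4

ω = 2π·74.8 = 469.9 rad/s
For an in-line slider-crank, x = r cosθ + √(L² − r² sin²θ), so v = −rω sinθ·[1 + r cosθ/√(L² − r² sin²θ)].
With r = 0.0521 m, L = 0.1921 m, θ = 47.4°: √(L² − r² sin²θ) = 0.18823 m.
v = −0.0521·469.9·0.73610·[1 + 0.0521·0.67688/0.18823] = -21.395 m/s.
|v| = 21.395 m/s.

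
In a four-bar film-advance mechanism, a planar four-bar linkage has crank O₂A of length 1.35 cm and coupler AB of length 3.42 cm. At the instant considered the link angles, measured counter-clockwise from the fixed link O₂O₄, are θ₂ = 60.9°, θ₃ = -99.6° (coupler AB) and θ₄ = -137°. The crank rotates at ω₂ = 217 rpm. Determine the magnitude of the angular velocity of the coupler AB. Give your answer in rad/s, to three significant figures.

4.54

ω₂ = 22.72 rad/s (from 217 rpm).
Differentiating the loop-closure r₂e^{iθ₂}+r₃e^{iθ₃}=r₁+r₄e^{iθ₄} gives r₂ω₂e^{iθ₂}+r₃ω₃e^{iθ₃}=r₄ω₄e^{iθ₄}.
Eliminating the other unknown: ω₃ = r₂ω₂ sin(θ₄−θ₂) / [r₃ sin(θ₃−θ₄)].
Numerator sine = +0.30736; denominator sine = +0.60738.
Result = 0.0135·22.72·(+0.30736) / (0.0342·(+0.60738)) = +4.5392 rad/s; magnitude 4.5392 rad/s.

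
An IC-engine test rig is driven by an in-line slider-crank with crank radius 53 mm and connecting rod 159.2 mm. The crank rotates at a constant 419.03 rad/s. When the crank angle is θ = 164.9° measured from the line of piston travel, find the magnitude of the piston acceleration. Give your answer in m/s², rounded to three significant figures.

ω = 419 rad/s
x(θ) = r cosθ + √(L² − r² sin²θ); with ω constant, a = ω²·d²x/dθ².
d²x/dθ² = −r cosθ − r²(cos2θ)/√u − r⁴ sin²2θ/(4u^{3/2}),  u = L² − r² sin²θ = 0.025154 m².
Substituting r = 0.053 m, L = 0.1592 m, θ = 164.9°: d²x/dθ² = +0.035738 m.
a = ω²·d²x/dθ² = (419)²·(+0.035738) = +6275 m/s²;  |a| = 6275 m/s².

6280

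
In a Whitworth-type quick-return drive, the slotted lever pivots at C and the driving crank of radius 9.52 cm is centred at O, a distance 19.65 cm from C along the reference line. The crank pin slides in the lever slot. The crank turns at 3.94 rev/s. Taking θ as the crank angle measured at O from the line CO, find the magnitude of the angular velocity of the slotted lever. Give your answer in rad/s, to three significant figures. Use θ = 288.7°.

ω = 24.76 rad/s (from 3.94 rev/s).
Crank pin A relative to C: A = (d + r cosθ, r sinθ); lever angle φ = atan2(r sinθ, d + r cosθ).
Differentiating tanφ: φ̇ = rω(d cosθ + r)/(d² + r² + 2dr cosθ).
d² + r² + 2dr cosθ = |CA|² = 0.0596706 m²;  d cosθ + r = +0.1582 m.
|ω_lever| = |0.0952·24.76·+0.1582| / 0.0596706 = 6.2483 rad/s.

6.25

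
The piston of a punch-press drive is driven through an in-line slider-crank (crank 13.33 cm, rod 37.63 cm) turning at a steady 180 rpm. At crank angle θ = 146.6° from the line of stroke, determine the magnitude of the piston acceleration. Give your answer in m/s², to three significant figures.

ω = 2π·180/60 = 18.85 rad/s
x(θ) = r cosθ + √(L² − r² sin²θ); with ω constant, a = ω²·d²x/dθ².
d²x/dθ² = −r cosθ − r²(cos2θ)/√u − r⁴ sin²2θ/(4u^{3/2}),  u = L² − r² sin²θ = 0.136217 m².
Substituting r = 0.1333 m, L = 0.3763 m, θ = 146.6°: d²x/dθ² = +0.090993 m.
a = ω²·d²x/dθ² = (18.85)²·(+0.090993) = +32.33 m/s²;  |a| = 32.33 m/s².

32.3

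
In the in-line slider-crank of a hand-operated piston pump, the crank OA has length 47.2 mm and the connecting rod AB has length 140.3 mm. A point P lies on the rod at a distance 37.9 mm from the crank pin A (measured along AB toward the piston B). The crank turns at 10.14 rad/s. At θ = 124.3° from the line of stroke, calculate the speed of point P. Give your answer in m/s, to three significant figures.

ω = 10.14 rad/s.  Crank-pin speed |V_A| = rω = 0.47861 m/s, perpendicular to OA.
Rod angle: sinφ = −(r/L) sinθ ⇒ φ = -16.136°; ω_rod = −rω cosθ/√(L²−r²sin²θ) = +2.0012 rad/s.
V_P = V_A + ω_rod × AP, with AP = 0.0379 m along the rod.
Components: V_Px = −rω sinθ − a·ω_rod·sinφ = -0.3743 m/s;  V_Py = rω cosθ + a·ω_rod·cosφ = -0.19685 m/s.
|V_P| = √(V_Px² + V_Py²) = 0.42291 m/s.

0.423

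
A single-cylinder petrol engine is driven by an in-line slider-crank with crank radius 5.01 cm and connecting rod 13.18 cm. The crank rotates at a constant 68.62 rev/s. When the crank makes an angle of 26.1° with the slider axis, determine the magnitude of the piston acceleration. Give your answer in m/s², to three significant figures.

ω = 2π·68.6 = 431.2 rad/s
x(θ) = r cosθ + √(L² − r² sin²θ); with ω constant, a = ω²·d²x/dθ².
d²x/dθ² = −r cosθ − r²(cos2θ)/√u − r⁴ sin²2θ/(4u^{3/2}),  u = L² − r² sin²θ = 0.0168854 m².
Substituting r = 0.0501 m, L = 0.1318 m, θ = 26.1°: d²x/dθ² = -0.057278 m.
a = ω²·d²x/dθ² = (431.2)²·(-0.057278) = -10648 m/s²;  |a| = 10648 m/s².

10600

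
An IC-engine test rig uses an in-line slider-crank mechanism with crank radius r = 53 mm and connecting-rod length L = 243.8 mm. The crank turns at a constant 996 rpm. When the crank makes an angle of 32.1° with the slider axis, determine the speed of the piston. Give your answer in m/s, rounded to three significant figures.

3.48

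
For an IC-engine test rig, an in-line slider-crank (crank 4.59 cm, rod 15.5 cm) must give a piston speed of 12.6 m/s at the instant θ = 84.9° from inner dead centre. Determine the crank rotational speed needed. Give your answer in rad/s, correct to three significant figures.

268

For an in-line slider-crank, |v_piston| = rω|sinθ|·[1 + r cosθ/√(L² − r² sin²θ)].
With r = 0.0459 m, L = 0.155 m, θ = 84.9°: the bracketed kinematic factor |dx/dθ| = 0.046978 m.
ω = v/|dx/dθ| = 12.6/0.046978 = 268.21 rad/s.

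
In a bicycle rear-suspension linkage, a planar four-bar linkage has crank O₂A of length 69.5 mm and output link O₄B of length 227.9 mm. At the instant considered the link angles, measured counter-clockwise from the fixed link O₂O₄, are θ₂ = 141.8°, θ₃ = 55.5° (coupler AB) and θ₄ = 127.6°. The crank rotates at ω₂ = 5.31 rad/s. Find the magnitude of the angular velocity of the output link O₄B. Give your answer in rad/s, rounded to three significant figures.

1.70

ω₂ = 5.31 rad/s
Differentiating the loop-closure r₂e^{iθ₂}+r₃e^{iθ₃}=r₁+r₄e^{iθ₄} gives r₂ω₂e^{iθ₂}+r₃ω₃e^{iθ₃}=r₄ω₄e^{iθ₄}.
Eliminating the other unknown: ω₄ = r₂ω₂ sin(θ₂−θ₃) / [r₄ sin(θ₄−θ₃)].
Numerator sine = +0.99792; denominator sine = +0.95159.
Result = 0.0695·5.31·(+0.99792) / (0.2279·(+0.95159)) = +1.6982 rad/s; magnitude 1.6982 rad/s.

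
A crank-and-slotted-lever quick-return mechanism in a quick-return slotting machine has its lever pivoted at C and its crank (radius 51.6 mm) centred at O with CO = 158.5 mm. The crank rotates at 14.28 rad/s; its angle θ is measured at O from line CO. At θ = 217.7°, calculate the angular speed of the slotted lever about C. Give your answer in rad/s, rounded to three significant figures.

ω = 14.28 rad/s
Crank pin A relative to C: A = (d + r cosθ, r sinθ); lever angle φ = atan2(r sinθ, d + r cosθ).
Differentiating tanφ: φ̇ = rω(d cosθ + r)/(d² + r² + 2dr cosθ).
d² + r² + 2dr cosθ = |CA|² = 0.0148426 m²;  d cosθ + r = -0.073809 m.
|ω_lever| = |0.0516·14.28·-0.073809| / 0.0148426 = 3.6642 rad/s.

3.66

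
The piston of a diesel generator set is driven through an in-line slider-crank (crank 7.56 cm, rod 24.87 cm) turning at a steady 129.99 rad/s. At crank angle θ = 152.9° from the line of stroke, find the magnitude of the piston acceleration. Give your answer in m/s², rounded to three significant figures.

902

ω = 130 rad/s
x(θ) = r cosθ + √(L² − r² sin²θ); with ω constant, a = ω²·d²x/dθ².
d²x/dθ² = −r cosθ − r²(cos2θ)/√u − r⁴ sin²2θ/(4u^{3/2}),  u = L² − r² sin²θ = 0.0606656 m².
Substituting r = 0.0756 m, L = 0.2487 m, θ = 152.9°: d²x/dθ² = +0.053367 m.
a = ω²·d²x/dθ² = (130)²·(+0.053367) = +901.76 m/s²;  |a| = 901.76 m/s².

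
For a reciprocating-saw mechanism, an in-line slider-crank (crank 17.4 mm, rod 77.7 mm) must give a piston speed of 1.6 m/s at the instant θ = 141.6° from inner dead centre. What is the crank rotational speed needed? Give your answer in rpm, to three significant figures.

For an in-line slider-crank, |v_piston| = rω|sinθ|·[1 + r cosθ/√(L² − r² sin²θ)].
With r = 0.0174 m, L = 0.0777 m, θ = 141.6°: the bracketed kinematic factor |dx/dθ| = 0.0088926 m.
ω = v/|dx/dθ| = 1.6/0.0088926 = 179.93 rad/s.
N = 60ω/(2π) = 1718.2 rpm.

1720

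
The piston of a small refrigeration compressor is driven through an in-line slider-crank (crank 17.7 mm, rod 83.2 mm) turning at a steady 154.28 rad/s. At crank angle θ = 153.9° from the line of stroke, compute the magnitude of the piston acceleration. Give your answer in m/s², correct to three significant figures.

323

ω = 154.3 rad/s
x(θ) = r cosθ + √(L² − r² sin²θ); with ω constant, a = ω²·d²x/dθ².
d²x/dθ² = −r cosθ − r²(cos2θ)/√u − r⁴ sin²2θ/(4u^{3/2}),  u = L² − r² sin²θ = 0.0068616 m².
Substituting r = 0.0177 m, L = 0.0832 m, θ = 153.9°: d²x/dθ² = +0.01355 m.
a = ω²·d²x/dθ² = (154.3)²·(+0.01355) = +322.52 m/s²;  |a| = 322.52 m/s².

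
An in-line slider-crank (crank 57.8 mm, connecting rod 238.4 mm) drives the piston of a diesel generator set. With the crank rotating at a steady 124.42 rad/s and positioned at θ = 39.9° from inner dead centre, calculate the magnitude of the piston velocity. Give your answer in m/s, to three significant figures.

ω = 124.4 rad/s
For an in-line slider-crank, x = r cosθ + √(L² − r² sin²θ), so v = −rω sinθ·[1 + r cosθ/√(L² − r² sin²θ)].
With r = 0.0578 m, L = 0.2384 m, θ = 39.9°: √(L² − r² sin²θ) = 0.2355 m.
v = −0.0578·124.4·0.64145·[1 + 0.0578·0.76717/0.2355] = -5.4815 m/s.
|v| = 5.4815 m/s.

5.48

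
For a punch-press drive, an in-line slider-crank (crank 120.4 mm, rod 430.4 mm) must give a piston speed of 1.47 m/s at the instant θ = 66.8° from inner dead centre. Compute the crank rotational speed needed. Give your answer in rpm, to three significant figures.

114

For an in-line slider-crank, |v_piston| = rω|sinθ|·[1 + r cosθ/√(L² − r² sin²θ)].
With r = 0.1204 m, L = 0.4304 m, θ = 66.8°: the bracketed kinematic factor |dx/dθ| = 0.12328 m.
ω = v/|dx/dθ| = 1.47/0.12328 = 11.924 rad/s.
N = 60ω/(2π) = 113.86 rpm.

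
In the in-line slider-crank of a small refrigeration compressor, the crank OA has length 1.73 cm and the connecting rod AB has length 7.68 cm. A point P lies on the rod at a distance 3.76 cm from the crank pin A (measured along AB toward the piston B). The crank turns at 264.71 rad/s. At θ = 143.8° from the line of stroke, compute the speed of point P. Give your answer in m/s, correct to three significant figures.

3.10

ω = 264.7 rad/s.  Crank-pin speed |V_A| = rω = 4.5795 m/s, perpendicular to OA.
Rod angle: sinφ = −(r/L) sinθ ⇒ φ = -7.645°; ω_rod = −rω cosθ/√(L²−r²sin²θ) = +48.55 rad/s.
V_P = V_A + ω_rod × AP, with AP = 0.0376 m along the rod.
Components: V_Px = −rω sinθ − a·ω_rod·sinφ = -2.4618 m/s;  V_Py = rω cosθ + a·ω_rod·cosφ = -1.8862 m/s.
|V_P| = √(V_Px² + V_Py²) = 3.1013 m/s.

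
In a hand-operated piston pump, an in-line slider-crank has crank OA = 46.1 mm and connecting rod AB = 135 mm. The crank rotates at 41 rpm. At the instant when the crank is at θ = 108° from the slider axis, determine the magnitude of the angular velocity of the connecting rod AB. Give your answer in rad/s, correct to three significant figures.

ω = 4.294 rad/s (converted from 41 rpm).
The rod makes angle φ with the slider axis where L sinφ = r sinθ; differentiating, L cosφ·φ̇ = r ω cosθ.
L cosφ = √(L² − r² sin²θ) = 0.12768 m.
|ω_rod| = r ω |cosθ| / √(L² − r² sin²θ) = 0.0461·4.294·0.30902/0.12768 = 0.47903 rad/s.

0.479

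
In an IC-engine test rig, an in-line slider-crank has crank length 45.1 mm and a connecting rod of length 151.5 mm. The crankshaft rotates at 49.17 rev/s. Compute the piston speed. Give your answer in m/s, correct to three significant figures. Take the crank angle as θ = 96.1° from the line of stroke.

ω = 2π·49.2 = 308.9 rad/s
For an in-line slider-crank, x = r cosθ + √(L² − r² sin²θ), so v = −rω sinθ·[1 + r cosθ/√(L² − r² sin²θ)].
With r = 0.0451 m, L = 0.1515 m, θ = 96.1°: √(L² − r² sin²θ) = 0.14471 m.
v = −0.0451·308.9·0.99434·[1 + 0.0451·-0.10626/0.14471] = -13.396 m/s.
|v| = 13.396 m/s.

13.4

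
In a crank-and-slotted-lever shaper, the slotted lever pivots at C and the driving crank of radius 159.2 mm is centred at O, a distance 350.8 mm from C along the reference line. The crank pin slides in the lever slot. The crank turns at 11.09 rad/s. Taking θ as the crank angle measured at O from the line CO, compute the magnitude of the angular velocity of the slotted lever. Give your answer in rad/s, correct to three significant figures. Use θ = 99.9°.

1.35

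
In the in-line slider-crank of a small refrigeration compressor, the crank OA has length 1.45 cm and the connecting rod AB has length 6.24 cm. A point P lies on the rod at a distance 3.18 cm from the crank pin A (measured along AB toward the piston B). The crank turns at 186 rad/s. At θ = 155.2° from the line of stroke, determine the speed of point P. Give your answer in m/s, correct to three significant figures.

1.57

ω = 186 rad/s.  Crank-pin speed |V_A| = rω = 2.697 m/s, perpendicular to OA.
Rod angle: sinφ = −(r/L) sinθ ⇒ φ = -5.593°; ω_rod = −rω cosθ/√(L²−r²sin²θ) = +39.423 rad/s.
V_P = V_A + ω_rod × AP, with AP = 0.0318 m along the rod.
Components: V_Px = −rω sinθ − a·ω_rod·sinφ = -1.0091 m/s;  V_Py = rω cosθ + a·ω_rod·cosφ = -1.2006 m/s.
|V_P| = √(V_Px² + V_Py²) = 1.5683 m/s.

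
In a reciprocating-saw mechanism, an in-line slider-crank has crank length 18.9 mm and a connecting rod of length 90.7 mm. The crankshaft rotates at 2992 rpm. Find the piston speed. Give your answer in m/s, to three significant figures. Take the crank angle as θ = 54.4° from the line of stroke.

5.41

ω = 2π·2992/60 = 313.3 rad/s
For an in-line slider-crank, x = r cosθ + √(L² − r² sin²θ), so v = −rω sinθ·[1 + r cosθ/√(L² − r² sin²θ)].
With r = 0.0189 m, L = 0.0907 m, θ = 54.4°: √(L² − r² sin²θ) = 0.089389 m.
v = −0.0189·313.3·0.81310·[1 + 0.0189·0.58212/0.089389] = -5.4076 m/s.
|v| = 5.4076 m/s.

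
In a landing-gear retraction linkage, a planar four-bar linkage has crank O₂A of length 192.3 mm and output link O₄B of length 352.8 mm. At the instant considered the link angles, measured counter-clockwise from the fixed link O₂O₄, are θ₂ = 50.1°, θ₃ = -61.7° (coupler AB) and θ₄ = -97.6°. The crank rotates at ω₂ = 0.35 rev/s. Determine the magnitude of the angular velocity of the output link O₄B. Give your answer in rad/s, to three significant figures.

ω₂ = 2.199 rad/s (from 0.35 rev/s).
Differentiating the loop-closure r₂e^{iθ₂}+r₃e^{iθ₃}=r₁+r₄e^{iθ₄} gives r₂ω₂e^{iθ₂}+r₃ω₃e^{iθ₃}=r₄ω₄e^{iθ₄}.
Eliminating the other unknown: ω₄ = r₂ω₂ sin(θ₂−θ₃) / [r₄ sin(θ₄−θ₃)].
Numerator sine = +0.92849; denominator sine = -0.58637.
Result = 0.1923·2.199·(+0.92849) / (0.3528·(-0.58637)) = -1.898 rad/s; magnitude 1.898 rad/s.

1.90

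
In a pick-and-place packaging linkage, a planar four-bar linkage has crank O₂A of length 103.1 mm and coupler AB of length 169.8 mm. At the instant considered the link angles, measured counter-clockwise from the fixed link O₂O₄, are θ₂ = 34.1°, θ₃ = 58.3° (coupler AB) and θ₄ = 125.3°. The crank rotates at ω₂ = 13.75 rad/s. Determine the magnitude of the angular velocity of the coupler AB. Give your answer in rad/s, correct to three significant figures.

ω₂ = 13.75 rad/s
Differentiating the loop-closure r₂e^{iθ₂}+r₃e^{iθ₃}=r₁+r₄e^{iθ₄} gives r₂ω₂e^{iθ₂}+r₃ω₃e^{iθ₃}=r₄ω₄e^{iθ₄}.
Eliminating the other unknown: ω₃ = r₂ω₂ sin(θ₄−θ₂) / [r₃ sin(θ₃−θ₄)].
Numerator sine = +0.99978; denominator sine = -0.92050.
Result = 0.1031·13.75·(+0.99978) / (0.1698·(-0.92050)) = -9.0678 rad/s; magnitude 9.0678 rad/s.

9.07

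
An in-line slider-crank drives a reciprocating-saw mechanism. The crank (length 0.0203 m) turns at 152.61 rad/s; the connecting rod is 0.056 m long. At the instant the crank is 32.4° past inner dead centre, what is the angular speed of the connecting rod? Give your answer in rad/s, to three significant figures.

47.6

ω = 152.6 rad/s
The rod makes angle φ with the slider axis where L sinφ = r sinθ; differentiating, L cosφ·φ̇ = r ω cosθ.
L cosφ = √(L² − r² sin²θ) = 0.054933 m.
|ω_rod| = r ω |cosθ| / √(L² − r² sin²θ) = 0.0203·152.6·0.84433/0.054933 = 47.616 rad/s.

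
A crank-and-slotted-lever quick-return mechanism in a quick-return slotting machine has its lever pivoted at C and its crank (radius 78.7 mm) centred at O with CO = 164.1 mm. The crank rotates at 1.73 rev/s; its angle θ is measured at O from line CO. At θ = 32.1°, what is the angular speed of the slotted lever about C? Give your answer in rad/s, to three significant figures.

3.39

ω = 10.87 rad/s (from 1.73 rev/s).
Crank pin A relative to C: A = (d + r cosθ, r sinθ); lever angle φ = atan2(r sinθ, d + r cosθ).
Differentiating tanφ: φ̇ = rω(d cosθ + r)/(d² + r² + 2dr cosθ).
d² + r² + 2dr cosθ = |CA|² = 0.0550031 m²;  d cosθ + r = +0.21771 m.
|ω_lever| = |0.0787·10.87·+0.21771| / 0.0550031 = 3.3861 rad/s.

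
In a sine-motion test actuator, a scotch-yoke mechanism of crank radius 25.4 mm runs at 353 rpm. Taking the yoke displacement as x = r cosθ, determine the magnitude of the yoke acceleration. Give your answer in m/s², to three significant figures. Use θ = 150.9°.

30.3

ω = 36.97 rad/s (from 353 rpm).
x = r cosθ ⇒ ẍ = −rω² cosθ (ω constant).
|a| = rω²|cosθ| = 0.0254·(36.97)²·|cos 150.9°| = 30.328 m/s².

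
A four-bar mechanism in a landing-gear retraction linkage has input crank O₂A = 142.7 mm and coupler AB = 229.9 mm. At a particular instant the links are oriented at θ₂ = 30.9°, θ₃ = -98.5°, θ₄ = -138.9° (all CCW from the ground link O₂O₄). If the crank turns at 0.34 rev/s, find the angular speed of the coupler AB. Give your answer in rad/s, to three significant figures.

0.362

ω₂ = 2.136 rad/s (from 0.34 rev/s).
Differentiating the loop-closure r₂e^{iθ₂}+r₃e^{iθ₃}=r₁+r₄e^{iθ₄} gives r₂ω₂e^{iθ₂}+r₃ω₃e^{iθ₃}=r₄ω₄e^{iθ₄}.
Eliminating the other unknown: ω₃ = r₂ω₂ sin(θ₄−θ₂) / [r₃ sin(θ₃−θ₄)].
Numerator sine = -0.17708; denominator sine = +0.64812.
Result = 0.1427·2.136·(-0.17708) / (0.2299·(+0.64812)) = -0.3623 rad/s; magnitude 0.3623 rad/s.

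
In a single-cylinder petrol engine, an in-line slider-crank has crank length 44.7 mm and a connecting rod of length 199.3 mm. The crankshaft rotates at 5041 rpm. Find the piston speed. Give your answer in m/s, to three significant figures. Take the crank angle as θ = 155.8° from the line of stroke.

ω = 2π·5041/60 = 527.9 rad/s
For an in-line slider-crank, x = r cosθ + √(L² − r² sin²θ), so v = −rω sinθ·[1 + r cosθ/√(L² − r² sin²θ)].
With r = 0.0447 m, L = 0.1993 m, θ = 155.8°: √(L² − r² sin²θ) = 0.19846 m.
v = −0.0447·527.9·0.40992·[1 + 0.0447·-0.91212/0.19846] = -7.6856 m/s.
|v| = 7.6856 m/s.

7.69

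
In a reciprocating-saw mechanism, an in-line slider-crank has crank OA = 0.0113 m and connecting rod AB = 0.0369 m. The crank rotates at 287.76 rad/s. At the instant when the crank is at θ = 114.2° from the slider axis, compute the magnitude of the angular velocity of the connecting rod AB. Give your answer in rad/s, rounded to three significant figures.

ω = 287.8 rad/s
The rod makes angle φ with the slider axis where L sinφ = r sinθ; differentiating, L cosφ·φ̇ = r ω cosθ.
L cosφ = √(L² − r² sin²θ) = 0.035431 m.
|ω_rod| = r ω |cosθ| / √(L² − r² sin²θ) = 0.0113·287.8·0.40992/0.035431 = 37.62 rad/s.

37.6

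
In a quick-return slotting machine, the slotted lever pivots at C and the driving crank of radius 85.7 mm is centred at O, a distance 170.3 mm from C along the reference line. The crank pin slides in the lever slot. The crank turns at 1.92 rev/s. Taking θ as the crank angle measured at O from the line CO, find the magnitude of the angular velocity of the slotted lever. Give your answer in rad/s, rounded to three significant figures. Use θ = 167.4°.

ω = 12.06 rad/s (from 1.92 rev/s).
Crank pin A relative to C: A = (d + r cosθ, r sinθ); lever angle φ = atan2(r sinθ, d + r cosθ).
Differentiating tanφ: φ̇ = rω(d cosθ + r)/(d² + r² + 2dr cosθ).
d² + r² + 2dr cosθ = |CA|² = 0.00786014 m²;  d cosθ + r = -0.080499 m.
|ω_lever| = |0.0857·12.06·-0.080499| / 0.00786014 = 10.588 rad/s.

10.6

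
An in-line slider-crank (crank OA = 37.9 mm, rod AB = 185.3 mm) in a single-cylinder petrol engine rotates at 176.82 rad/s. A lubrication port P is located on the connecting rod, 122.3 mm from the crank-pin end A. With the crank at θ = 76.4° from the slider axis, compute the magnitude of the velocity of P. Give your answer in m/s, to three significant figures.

6.75

ω = 176.8 rad/s.  Crank-pin speed |V_A| = rω = 6.7015 m/s, perpendicular to OA.
Rod angle: sinφ = −(r/L) sinθ ⇒ φ = -11.467°; ω_rod = −rω cosθ/√(L²−r²sin²θ) = -8.6772 rad/s.
V_P = V_A + ω_rod × AP, with AP = 0.1223 m along the rod.
Components: V_Px = −rω sinθ − a·ω_rod·sinφ = -6.7245 m/s;  V_Py = rω cosθ + a·ω_rod·cosφ = +0.53575 m/s.
|V_P| = √(V_Px² + V_Py²) = 6.7459 m/s.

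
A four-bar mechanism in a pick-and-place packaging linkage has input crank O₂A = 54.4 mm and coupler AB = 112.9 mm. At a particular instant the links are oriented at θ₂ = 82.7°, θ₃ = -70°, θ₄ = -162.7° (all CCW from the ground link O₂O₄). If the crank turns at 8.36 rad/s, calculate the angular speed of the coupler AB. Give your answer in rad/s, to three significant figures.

3.67

ω₂ = 8.36 rad/s
Differentiating the loop-closure r₂e^{iθ₂}+r₃e^{iθ₃}=r₁+r₄e^{iθ₄} gives r₂ω₂e^{iθ₂}+r₃ω₃e^{iθ₃}=r₄ω₄e^{iθ₄}.
Eliminating the other unknown: ω₃ = r₂ω₂ sin(θ₄−θ₂) / [r₃ sin(θ₃−θ₄)].
Numerator sine = +0.90924; denominator sine = +0.99889.
Result = 0.0544·8.36·(+0.90924) / (0.1129·(+0.99889)) = +3.6667 rad/s; magnitude 3.6667 rad/s.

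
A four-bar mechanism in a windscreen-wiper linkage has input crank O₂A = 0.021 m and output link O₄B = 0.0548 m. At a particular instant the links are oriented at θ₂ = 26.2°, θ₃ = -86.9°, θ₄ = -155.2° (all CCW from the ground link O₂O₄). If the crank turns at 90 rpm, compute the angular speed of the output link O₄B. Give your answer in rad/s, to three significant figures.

3.58

ω₂ = 9.425 rad/s (from 90 rpm).
Differentiating the loop-closure r₂e^{iθ₂}+r₃e^{iθ₃}=r₁+r₄e^{iθ₄} gives r₂ω₂e^{iθ₂}+r₃ω₃e^{iθ₃}=r₄ω₄e^{iθ₄}.
Eliminating the other unknown: ω₄ = r₂ω₂ sin(θ₂−θ₃) / [r₄ sin(θ₄−θ₃)].
Numerator sine = +0.91982; denominator sine = -0.92913.
Result = 0.021·9.425·(+0.91982) / (0.0548·(-0.92913)) = -3.5755 rad/s; magnitude 3.5755 rad/s.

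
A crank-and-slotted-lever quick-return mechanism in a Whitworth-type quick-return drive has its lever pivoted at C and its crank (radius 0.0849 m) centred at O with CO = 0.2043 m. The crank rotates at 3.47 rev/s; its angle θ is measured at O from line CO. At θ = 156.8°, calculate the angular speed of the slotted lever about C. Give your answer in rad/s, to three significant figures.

ω = 21.8 rad/s (from 3.47 rev/s).
Crank pin A relative to C: A = (d + r cosθ, r sinθ); lever angle φ = atan2(r sinθ, d + r cosθ).
Differentiating tanφ: φ̇ = rω(d cosθ + r)/(d² + r² + 2dr cosθ).
d² + r² + 2dr cosθ = |CA|² = 0.0170616 m²;  d cosθ + r = -0.10288 m.
|ω_lever| = |0.0849·21.8·-0.10288| / 0.0170616 = 11.162 rad/s.

11.2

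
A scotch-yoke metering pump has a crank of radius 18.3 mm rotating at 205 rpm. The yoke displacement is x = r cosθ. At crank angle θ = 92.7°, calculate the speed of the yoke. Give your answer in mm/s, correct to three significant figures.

ω = 21.47 rad/s (from 205 rpm).
x = r cosθ ⇒ ẋ = −rω sinθ.
|v| = rω|sinθ| = 0.0183·21.47·|sin 92.7°| = 0.39242 m/s = 392.42 mm/s.

392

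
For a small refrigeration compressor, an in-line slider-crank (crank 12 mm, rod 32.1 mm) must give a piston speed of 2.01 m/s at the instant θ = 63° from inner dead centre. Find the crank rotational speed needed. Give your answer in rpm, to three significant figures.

For an in-line slider-crank, |v_piston| = rω|sinθ|·[1 + r cosθ/√(L² − r² sin²θ)].
With r = 0.012 m, L = 0.0321 m, θ = 63°: the bracketed kinematic factor |dx/dθ| = 0.012617 m.
ω = v/|dx/dθ| = 2.01/0.012617 = 159.31 rad/s.
N = 60ω/(2π) = 1521.3 rpm.

1520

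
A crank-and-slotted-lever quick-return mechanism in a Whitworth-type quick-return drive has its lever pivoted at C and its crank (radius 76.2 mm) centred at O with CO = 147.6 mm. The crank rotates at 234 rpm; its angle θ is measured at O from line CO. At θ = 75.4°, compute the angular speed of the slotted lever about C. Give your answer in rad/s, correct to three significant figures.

6.37

ω = 24.5 rad/s (from 234 rpm).
Crank pin A relative to C: A = (d + r cosθ, r sinθ); lever angle φ = atan2(r sinθ, d + r cosθ).
Differentiating tanφ: φ̇ = rω(d cosθ + r)/(d² + r² + 2dr cosθ).
d² + r² + 2dr cosθ = |CA|² = 0.0332623 m²;  d cosθ + r = +0.11341 m.
|ω_lever| = |0.0762·24.5·+0.11341| / 0.0332623 = 6.3662 rad/s.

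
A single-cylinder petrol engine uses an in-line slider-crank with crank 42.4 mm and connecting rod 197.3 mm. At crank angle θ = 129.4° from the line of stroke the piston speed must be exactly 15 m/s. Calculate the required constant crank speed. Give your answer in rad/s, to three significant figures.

531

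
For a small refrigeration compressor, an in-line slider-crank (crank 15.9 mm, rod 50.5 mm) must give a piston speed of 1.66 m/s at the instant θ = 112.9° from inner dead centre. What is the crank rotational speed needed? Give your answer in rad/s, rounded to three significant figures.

For an in-line slider-crank, |v_piston| = rω|sinθ|·[1 + r cosθ/√(L² − r² sin²θ)].
With r = 0.0159 m, L = 0.0505 m, θ = 112.9°: the bracketed kinematic factor |dx/dθ| = 0.012772 m.
ω = v/|dx/dθ| = 1.66/0.012772 = 129.97 rad/s.

130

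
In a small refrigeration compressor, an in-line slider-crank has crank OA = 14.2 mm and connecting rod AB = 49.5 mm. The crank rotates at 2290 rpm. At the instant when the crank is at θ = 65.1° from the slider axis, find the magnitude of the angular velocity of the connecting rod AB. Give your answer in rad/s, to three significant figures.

ω = 239.8 rad/s (converted from 2290 rpm).
The rod makes angle φ with the slider axis where L sinφ = r sinθ; differentiating, L cosφ·φ̇ = r ω cosθ.
L cosφ = √(L² − r² sin²θ) = 0.047795 m.
|ω_rod| = r ω |cosθ| / √(L² − r² sin²θ) = 0.0142·239.8·0.42104/0.047795 = 29.998 rad/s.

30.0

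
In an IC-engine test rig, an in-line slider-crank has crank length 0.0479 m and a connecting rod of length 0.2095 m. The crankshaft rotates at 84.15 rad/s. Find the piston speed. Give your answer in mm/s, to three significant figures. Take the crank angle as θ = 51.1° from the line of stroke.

ω = 84.15 rad/s
For an in-line slider-crank, x = r cosθ + √(L² − r² sin²θ), so v = −rω sinθ·[1 + r cosθ/√(L² − r² sin²θ)].
With r = 0.0479 m, L = 0.2095 m, θ = 51.1°: √(L² − r² sin²θ) = 0.20616 m.
v = −0.0479·84.15·0.77824·[1 + 0.0479·0.62796/0.20616] = -3.5946 m/s.
|v| = 3.5946 m/s = 3594.6 mm/s.

3590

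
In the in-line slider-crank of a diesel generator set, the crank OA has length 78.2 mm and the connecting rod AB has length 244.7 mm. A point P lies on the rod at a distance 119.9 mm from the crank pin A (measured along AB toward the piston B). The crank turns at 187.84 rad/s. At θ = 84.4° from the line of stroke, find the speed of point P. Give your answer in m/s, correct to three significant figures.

ω = 187.8 rad/s.  Crank-pin speed |V_A| = rω = 14.689 m/s, perpendicular to OA.
Rod angle: sinφ = −(r/L) sinθ ⇒ φ = -18.545°; ω_rod = −rω cosθ/√(L²−r²sin²θ) = -6.1786 rad/s.
V_P = V_A + ω_rod × AP, with AP = 0.1199 m along the rod.
Components: V_Px = −rω sinθ − a·ω_rod·sinφ = -14.855 m/s;  V_Py = rω cosθ + a·ω_rod·cosφ = +0.73105 m/s.
|V_P| = √(V_Px² + V_Py²) = 14.873 m/s.

14.9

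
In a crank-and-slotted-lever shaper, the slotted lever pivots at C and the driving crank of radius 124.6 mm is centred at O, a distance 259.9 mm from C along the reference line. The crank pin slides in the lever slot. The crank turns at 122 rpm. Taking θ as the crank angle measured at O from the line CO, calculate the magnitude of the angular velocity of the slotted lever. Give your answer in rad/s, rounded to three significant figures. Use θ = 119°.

ω = 12.78 rad/s (from 122 rpm).
Crank pin A relative to C: A = (d + r cosθ, r sinθ); lever angle φ = atan2(r sinθ, d + r cosθ).
Differentiating tanφ: φ̇ = rω(d cosθ + r)/(d² + r² + 2dr cosθ).
d² + r² + 2dr cosθ = |CA|² = 0.0516735 m²;  d cosθ + r = -0.001402 m.
|ω_lever| = |0.1246·12.78·-0.001402| / 0.0516735 = 0.043191 rad/s.

0.0432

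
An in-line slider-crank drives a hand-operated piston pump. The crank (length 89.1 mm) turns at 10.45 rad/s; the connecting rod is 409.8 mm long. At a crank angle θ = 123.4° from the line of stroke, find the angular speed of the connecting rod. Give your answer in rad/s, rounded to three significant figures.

ω = 10.45 rad/s
The rod makes angle φ with the slider axis where L sinφ = r sinθ; differentiating, L cosφ·φ̇ = r ω cosθ.
L cosφ = √(L² − r² sin²θ) = 0.40299 m.
|ω_rod| = r ω |cosθ| / √(L² − r² sin²θ) = 0.0891·10.45·0.55048/0.40299 = 1.2719 rad/s.

1.27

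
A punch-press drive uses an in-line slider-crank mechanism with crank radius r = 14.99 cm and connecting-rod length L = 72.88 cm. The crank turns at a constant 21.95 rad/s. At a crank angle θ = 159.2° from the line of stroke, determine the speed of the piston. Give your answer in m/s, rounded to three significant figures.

0.943

ω = 21.95 rad/s
For an in-line slider-crank, x = r cosθ + √(L² − r² sin²θ), so v = −rω sinθ·[1 + r cosθ/√(L² − r² sin²θ)].
With r = 0.1499 m, L = 0.7288 m, θ = 159.2°: √(L² − r² sin²θ) = 0.72685 m.
v = −0.1499·21.95·0.35511·[1 + 0.1499·-0.93483/0.72685] = -0.94315 m/s.
|v| = 0.94315 m/s.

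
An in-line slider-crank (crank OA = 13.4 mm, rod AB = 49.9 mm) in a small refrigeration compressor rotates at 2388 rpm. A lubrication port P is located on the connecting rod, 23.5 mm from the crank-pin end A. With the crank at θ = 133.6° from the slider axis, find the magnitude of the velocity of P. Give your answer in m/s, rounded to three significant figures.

ω = 250.1 rad/s.  Crank-pin speed |V_A| = rω = 3.3509 m/s, perpendicular to OA.
Rod angle: sinφ = −(r/L) sinθ ⇒ φ = -11.214°; ω_rod = −rω cosθ/√(L²−r²sin²θ) = +47.212 rad/s.
V_P = V_A + ω_rod × AP, with AP = 0.0235 m along the rod.
Components: V_Px = −rω sinθ − a·ω_rod·sinφ = -2.2109 m/s;  V_Py = rω cosθ + a·ω_rod·cosφ = -1.2226 m/s.
|V_P| = √(V_Px² + V_Py²) = 2.5264 m/s.

2.53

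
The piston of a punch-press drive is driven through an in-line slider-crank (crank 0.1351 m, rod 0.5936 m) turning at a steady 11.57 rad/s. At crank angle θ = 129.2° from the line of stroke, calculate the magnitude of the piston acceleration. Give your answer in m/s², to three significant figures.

ω = 11.57 rad/s
x(θ) = r cosθ + √(L² − r² sin²θ); with ω constant, a = ω²·d²x/dθ².
d²x/dθ² = −r cosθ − r²(cos2θ)/√u − r⁴ sin²2θ/(4u^{3/2}),  u = L² − r² sin²θ = 0.3414 m².
Substituting r = 0.1351 m, L = 0.5936 m, θ = 129.2°: d²x/dθ² = +0.091268 m.
a = ω²·d²x/dθ² = (11.57)²·(+0.091268) = +12.218 m/s²;  |a| = 12.218 m/s².

12.2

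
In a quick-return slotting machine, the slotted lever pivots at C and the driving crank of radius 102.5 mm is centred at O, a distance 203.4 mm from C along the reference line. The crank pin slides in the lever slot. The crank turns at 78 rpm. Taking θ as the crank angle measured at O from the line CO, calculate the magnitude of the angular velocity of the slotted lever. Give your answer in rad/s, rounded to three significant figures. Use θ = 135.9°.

1.66

ω = 8.168 rad/s (from 78 rpm).
Crank pin A relative to C: A = (d + r cosθ, r sinθ); lever angle φ = atan2(r sinθ, d + r cosθ).
Differentiating tanφ: φ̇ = rω(d cosθ + r)/(d² + r² + 2dr cosθ).
d² + r² + 2dr cosθ = |CA|² = 0.0219341 m²;  d cosθ + r = -0.043567 m.
|ω_lever| = |0.1025·8.168·-0.043567| / 0.0219341 = 1.663 rad/s.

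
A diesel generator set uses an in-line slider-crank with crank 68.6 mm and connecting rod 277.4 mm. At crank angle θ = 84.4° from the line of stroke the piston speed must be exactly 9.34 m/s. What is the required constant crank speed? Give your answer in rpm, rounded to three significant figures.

1270

For an in-line slider-crank, |v_piston| = rω|sinθ|·[1 + r cosθ/√(L² − r² sin²θ)].
With r = 0.0686 m, L = 0.2774 m, θ = 84.4°: the bracketed kinematic factor |dx/dθ| = 0.069972 m.
ω = v/|dx/dθ| = 9.34/0.069972 = 133.48 rad/s.
N = 60ω/(2π) = 1274.7 rpm.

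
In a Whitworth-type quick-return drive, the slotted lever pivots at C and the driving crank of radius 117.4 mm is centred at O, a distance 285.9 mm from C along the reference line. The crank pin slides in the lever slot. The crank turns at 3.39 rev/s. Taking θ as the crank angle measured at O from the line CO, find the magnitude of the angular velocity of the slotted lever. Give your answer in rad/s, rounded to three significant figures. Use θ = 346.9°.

6.15

ω = 21.3 rad/s (from 3.39 rev/s).
Crank pin A relative to C: A = (d + r cosθ, r sinθ); lever angle φ = atan2(r sinθ, d + r cosθ).
Differentiating tanφ: φ̇ = rω(d cosθ + r)/(d² + r² + 2dr cosθ).
d² + r² + 2dr cosθ = |CA|² = 0.160904 m²;  d cosθ + r = +0.39586 m.
|ω_lever| = |0.1174·21.3·+0.39586| / 0.160904 = 6.1521 rad/s.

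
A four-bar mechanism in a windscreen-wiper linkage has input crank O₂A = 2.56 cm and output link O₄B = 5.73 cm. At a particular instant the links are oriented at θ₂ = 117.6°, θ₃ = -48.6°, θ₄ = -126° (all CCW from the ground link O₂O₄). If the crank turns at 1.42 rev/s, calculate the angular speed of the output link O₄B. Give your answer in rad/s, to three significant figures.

ω₂ = 8.922 rad/s (from 1.42 rev/s).
Differentiating the loop-closure r₂e^{iθ₂}+r₃e^{iθ₃}=r₁+r₄e^{iθ₄} gives r₂ω₂e^{iθ₂}+r₃ω₃e^{iθ₃}=r₄ω₄e^{iθ₄}.
Eliminating the other unknown: ω₄ = r₂ω₂ sin(θ₂−θ₃) / [r₄ sin(θ₄−θ₃)].
Numerator sine = +0.23853; denominator sine = -0.97592.
Result = 0.0256·8.922·(+0.23853) / (0.0573·(-0.97592)) = -0.97429 rad/s; magnitude 0.97429 rad/s.

0.974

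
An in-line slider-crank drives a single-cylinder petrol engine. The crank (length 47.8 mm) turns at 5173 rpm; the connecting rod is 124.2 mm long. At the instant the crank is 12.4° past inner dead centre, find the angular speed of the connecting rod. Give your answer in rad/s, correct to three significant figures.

ω = 541.7 rad/s (converted from 5173 rpm).
The rod makes angle φ with the slider axis where L sinφ = r sinθ; differentiating, L cosφ·φ̇ = r ω cosθ.
L cosφ = √(L² − r² sin²θ) = 0.12378 m.
|ω_rod| = r ω |cosθ| / √(L² − r² sin²θ) = 0.0478·541.7·0.97667/0.12378 = 204.32 rad/s.

204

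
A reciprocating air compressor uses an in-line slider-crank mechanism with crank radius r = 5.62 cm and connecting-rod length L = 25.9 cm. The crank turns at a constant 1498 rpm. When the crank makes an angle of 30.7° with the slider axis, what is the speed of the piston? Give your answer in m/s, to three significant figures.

5.35

ω = 2π·1498/60 = 156.9 rad/s
For an in-line slider-crank, x = r cosθ + √(L² − r² sin²θ), so v = −rω sinθ·[1 + r cosθ/√(L² − r² sin²θ)].
With r = 0.0562 m, L = 0.259 m, θ = 30.7°: √(L² − r² sin²θ) = 0.25741 m.
v = −0.0562·156.9·0.51054·[1 + 0.0562·0.85985/0.25741] = -5.346 m/s.
|v| = 5.346 m/s.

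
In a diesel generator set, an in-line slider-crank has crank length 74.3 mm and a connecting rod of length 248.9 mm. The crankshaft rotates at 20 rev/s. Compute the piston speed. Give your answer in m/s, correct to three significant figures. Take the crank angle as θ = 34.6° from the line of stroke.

6.62

ω = 2π·20 = 125.7 rad/s
For an in-line slider-crank, x = r cosθ + √(L² − r² sin²θ), so v = −rω sinθ·[1 + r cosθ/√(L² − r² sin²θ)].
With r = 0.0743 m, L = 0.2489 m, θ = 34.6°: √(L² − r² sin²θ) = 0.2453 m.
v = −0.0743·125.7·0.56784·[1 + 0.0743·0.82314/0.2453] = -6.6237 m/s.
|v| = 6.6237 m/s.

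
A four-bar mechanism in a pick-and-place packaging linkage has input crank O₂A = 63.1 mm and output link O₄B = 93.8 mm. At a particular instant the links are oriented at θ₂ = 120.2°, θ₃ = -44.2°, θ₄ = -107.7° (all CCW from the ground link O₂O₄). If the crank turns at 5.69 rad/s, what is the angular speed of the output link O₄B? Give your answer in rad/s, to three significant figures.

1.15

ω₂ = 5.69 rad/s
Differentiating the loop-closure r₂e^{iθ₂}+r₃e^{iθ₃}=r₁+r₄e^{iθ₄} gives r₂ω₂e^{iθ₂}+r₃ω₃e^{iθ₃}=r₄ω₄e^{iθ₄}.
Eliminating the other unknown: ω₄ = r₂ω₂ sin(θ₂−θ₃) / [r₄ sin(θ₄−θ₃)].
Numerator sine = +0.26892; denominator sine = -0.89493.
Result = 0.0631·5.69·(+0.26892) / (0.0938·(-0.89493)) = -1.1502 rad/s; magnitude 1.1502 rad/s.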